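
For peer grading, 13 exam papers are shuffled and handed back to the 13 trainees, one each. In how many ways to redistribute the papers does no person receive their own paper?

By inclusion-exclusion, !13 = Σ (-1)^k · 13!/k! for k=0..13
= 13! - 13!/1! + 13!/2! - 13!/3! + 13!/4! - 13!/5! + 13!/6! - 13!/7! + 13!/8! - 13!/9! + 13!/10! - 13!/11! + 13!/12! - 13!/13!
= 6227020800 - 6227020800 + 3113510400 - 1037836800 + 259459200 - 51891840 + 8648640 - 1235520 + 154440 - 17160 + 1716 - 156 + 13 - 1
= 2290792932

2290792932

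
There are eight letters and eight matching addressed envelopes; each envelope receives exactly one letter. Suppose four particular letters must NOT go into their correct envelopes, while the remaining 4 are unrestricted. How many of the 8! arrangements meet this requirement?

24024

Inclusion-exclusion on the 4 forbidden self-matches:
Σ_{j=0}^{4} (-1)^j C(4,j)(8-j)!
= C(4,0)·8! - C(4,1)·7! + C(4,2)·6! - C(4,3)·5! + C(4,4)·4!
= 40320 - 20160 + 4320 - 480 + 24
= 24024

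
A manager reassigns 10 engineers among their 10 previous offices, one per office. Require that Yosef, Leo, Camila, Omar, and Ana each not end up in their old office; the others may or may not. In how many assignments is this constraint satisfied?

2170680

Inclusion-exclusion on the 5 forbidden self-matches:
Σ_{j=0}^{5} (-1)^j C(5,j)(10-j)!
= C(5,0)·10! - C(5,1)·9! + C(5,2)·8! - C(5,3)·7! + C(5,4)·6! - C(5,5)·5!
= 3628800 - 1814400 + 403200 - 50400 + 3600 - 120
= 2170680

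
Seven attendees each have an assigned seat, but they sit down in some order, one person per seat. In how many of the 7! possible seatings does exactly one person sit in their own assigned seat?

1855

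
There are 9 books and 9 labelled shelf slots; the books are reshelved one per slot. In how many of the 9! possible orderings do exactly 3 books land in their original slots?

22260

Choose which 3 of the 9 are fixed: C(9,3) = 84.
The other 6 form a derangement: !6 = 265.
Total: 84 × 265 = 22260.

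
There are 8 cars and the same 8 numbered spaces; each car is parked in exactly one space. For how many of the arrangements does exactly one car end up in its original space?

14832

Choose which one of the 8 is fixed: C(8,1) = 8.
The other 7 form a derangement: !7 = 1854.
Total: 8 × 1854 = 14832.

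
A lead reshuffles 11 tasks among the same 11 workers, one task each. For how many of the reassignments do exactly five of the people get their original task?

122430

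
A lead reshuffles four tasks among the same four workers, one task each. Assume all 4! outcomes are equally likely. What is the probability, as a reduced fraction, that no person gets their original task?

Favorable outcomes: !4 = 9.
Total outcomes: 4! = 24.
Probability = 9/24 = 3/8.

3/8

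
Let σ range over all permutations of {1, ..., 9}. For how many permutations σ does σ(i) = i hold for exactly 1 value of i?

133497

Pick the single fixed position: C(9,1) = 9 ways.
The remaining 8 must be deranged: !8 = 14833.
Total: 9 × 14833 = 133497.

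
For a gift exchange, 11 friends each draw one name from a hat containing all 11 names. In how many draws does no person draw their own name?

The subfactorial !11 = [11!/e] (nearest integer).
11! = 39916800, and 39916800/e ≈ 14684570.08, so !11 = 14684570.

14684570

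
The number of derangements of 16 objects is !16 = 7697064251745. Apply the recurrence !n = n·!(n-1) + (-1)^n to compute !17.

130850092279664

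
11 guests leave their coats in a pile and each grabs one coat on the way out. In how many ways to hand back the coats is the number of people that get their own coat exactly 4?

Pick the 4 fixed positions: C(11,4) = 330 ways.
The remaining 7 must be deranged: !7 = 1854.
Total: 330 × 1854 = 611820.

611820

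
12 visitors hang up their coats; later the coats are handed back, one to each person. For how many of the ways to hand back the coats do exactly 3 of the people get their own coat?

29369120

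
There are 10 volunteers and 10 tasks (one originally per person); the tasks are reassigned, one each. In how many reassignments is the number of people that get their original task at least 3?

Sum C(10,i)·!(10-i) for i = 3..10:
  i=3: C(10,3)·!7 = 120·1854 = 222480
  i=4: C(10,4)·!6 = 210·265 = 55650
  i=5: C(10,5)·!5 = 252·44 = 11088
  i=6: C(10,6)·!4 = 210·9 = 1890
  i=7: C(10,7)·!3 = 120·2 = 240
  i=8: C(10,8)·!2 = 45·1 = 45
  i=9: C(10,9)·!1 = 10·0 = 0
  i=10: C(10,10)·!0 = 1·1 = 1
Total = 291394.

291394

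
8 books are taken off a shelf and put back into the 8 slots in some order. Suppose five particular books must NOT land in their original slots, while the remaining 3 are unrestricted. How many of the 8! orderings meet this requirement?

Inclusion-exclusion on the 5 forbidden self-matches:
Σ_{j=0}^{5} (-1)^j C(5,j)(8-j)!
= C(5,0)·8! - C(5,1)·7! + C(5,2)·6! - C(5,3)·5! + C(5,4)·4! - C(5,5)·3!
= 40320 - 25200 + 7200 - 1200 + 120 - 6
= 21234

21234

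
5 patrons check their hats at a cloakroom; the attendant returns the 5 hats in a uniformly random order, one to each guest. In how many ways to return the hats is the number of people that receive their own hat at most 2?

# with exactly i fixed is C(5,i)·!(5-i); sum over i=0..2:
  i=0: C(5,0)·!5 = 1·44 = 44
  i=1: C(5,1)·!4 = 5·9 = 45
  i=2: C(5,2)·!3 = 10·2 = 20
Total = 109.

109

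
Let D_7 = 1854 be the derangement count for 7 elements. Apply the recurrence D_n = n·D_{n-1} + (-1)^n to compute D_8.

14833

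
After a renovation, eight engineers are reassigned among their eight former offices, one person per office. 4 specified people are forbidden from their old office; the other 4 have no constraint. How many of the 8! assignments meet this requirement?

Let A_j be the event that the j-th constrained one is fixed. By inclusion-exclusion over the 4 events:
Σ_{j=0}^{4} (-1)^j C(4,j)(8-j)!
= C(4,0)·8! - C(4,1)·7! + C(4,2)·6! - C(4,3)·5! + C(4,4)·4!
= 40320 - 20160 + 4320 - 480 + 24
= 24024

24024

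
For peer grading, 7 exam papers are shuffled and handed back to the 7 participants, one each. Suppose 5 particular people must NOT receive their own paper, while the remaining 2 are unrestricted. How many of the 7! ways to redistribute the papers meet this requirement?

2428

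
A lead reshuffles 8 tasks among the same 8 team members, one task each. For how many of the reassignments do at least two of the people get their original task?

10655

# with exactly i fixed is C(8,i)·!(8-i); sum over i=2..8:
  i=2: C(8,2)·!6 = 28·265 = 7420
  i=3: C(8,3)·!5 = 56·44 = 2464
  i=4: C(8,4)·!4 = 70·9 = 630
  i=5: C(8,5)·!3 = 56·2 = 112
  i=6: C(8,6)·!2 = 28·1 = 28
  i=7: C(8,7)·!1 = 8·0 = 0
  i=8: C(8,8)·!0 = 1·1 = 1
Total = 10655.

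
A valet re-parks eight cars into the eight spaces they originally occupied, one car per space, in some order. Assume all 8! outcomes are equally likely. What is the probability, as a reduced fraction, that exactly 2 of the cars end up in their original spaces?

53/288

Favorable outcomes: C(8,2)·!6 = 28·265 = 7420.
Total outcomes: 8! = 40320.
Probability = 7420/40320 = 53/288.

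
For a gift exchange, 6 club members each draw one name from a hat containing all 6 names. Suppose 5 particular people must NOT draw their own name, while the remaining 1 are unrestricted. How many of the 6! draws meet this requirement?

Inclusion-exclusion on the 5 forbidden self-matches:
Σ_{j=0}^{5} (-1)^j C(5,j)(6-j)!
= C(5,0)·6! - C(5,1)·5! + C(5,2)·4! - C(5,3)·3! + C(5,4)·2! - C(5,5)·1!
= 720 - 600 + 240 - 60 + 10 - 1
= 309

309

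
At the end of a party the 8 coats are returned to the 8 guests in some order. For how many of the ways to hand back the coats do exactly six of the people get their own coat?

28

Pick the 6 fixed positions: C(8,6) = 28 ways.
The remaining 2 must be deranged: !2 = 1.
Total: 28 × 1 = 28.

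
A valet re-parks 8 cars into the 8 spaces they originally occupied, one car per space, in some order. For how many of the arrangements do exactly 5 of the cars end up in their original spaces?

Pick the 5 fixed positions: C(8,5) = 56 ways.
The other 3 form a derangement: !3 = 2.
Total: 56 × 2 = 112.

112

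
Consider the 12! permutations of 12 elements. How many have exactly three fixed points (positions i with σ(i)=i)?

Choose which 3 of the 12 are fixed: C(12,3) = 220.
The other 9 form a derangement: !9 = 133496.
Total: 220 × 133496 = 29369120.

29369120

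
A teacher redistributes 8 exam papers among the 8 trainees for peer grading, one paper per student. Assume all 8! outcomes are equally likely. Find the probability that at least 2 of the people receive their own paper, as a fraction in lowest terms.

Favorable outcomes: Σ_{i≥2} C(8,i)·!(8-i) = 28·265 + 56·44 + 70·9 + 56·2 + 28·1 + 8·0 + 1·1 = 10655.
Total outcomes: 8! = 40320.
Probability = 10655/40320 = 2131/8064.

2131/8064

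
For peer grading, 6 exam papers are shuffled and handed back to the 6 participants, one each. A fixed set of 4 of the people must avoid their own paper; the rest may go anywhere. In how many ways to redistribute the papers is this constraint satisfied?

362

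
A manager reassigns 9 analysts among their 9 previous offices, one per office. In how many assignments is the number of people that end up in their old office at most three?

Sum C(9,i)·!(9-i) for i = 0..3:
  i=0: C(9,0)·!9 = 1·133496 = 133496
  i=1: C(9,1)·!8 = 9·14833 = 133497
  i=2: C(9,2)·!7 = 36·1854 = 66744
  i=3: C(9,3)·!6 = 84·265 = 22260
Total = 355997.

355997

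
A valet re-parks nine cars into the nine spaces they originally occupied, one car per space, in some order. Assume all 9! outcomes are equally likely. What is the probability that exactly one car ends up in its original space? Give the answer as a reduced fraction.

Favorable outcomes: C(9,1)·!8 = 9·14833 = 133497.
Total outcomes: 9! = 362880.
Probability = 133497/362880 = 2119/5760.

2119/5760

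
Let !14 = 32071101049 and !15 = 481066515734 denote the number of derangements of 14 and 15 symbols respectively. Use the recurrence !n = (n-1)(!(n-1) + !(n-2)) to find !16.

7697064251745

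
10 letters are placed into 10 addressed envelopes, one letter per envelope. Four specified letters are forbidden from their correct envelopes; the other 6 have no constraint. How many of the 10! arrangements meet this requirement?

2399760

Inclusion-exclusion on the 4 forbidden self-matches:
Σ_{j=0}^{4} (-1)^j C(4,j)(10-j)!
= C(4,0)·10! - C(4,1)·9! + C(4,2)·8! - C(4,3)·7! + C(4,4)·6!
= 3628800 - 1451520 + 241920 - 20160 + 720
= 2399760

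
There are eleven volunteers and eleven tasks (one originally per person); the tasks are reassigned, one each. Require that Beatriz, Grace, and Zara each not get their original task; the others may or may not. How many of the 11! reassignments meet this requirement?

Inclusion-exclusion on the 3 forbidden self-matches:
Σ_{j=0}^{3} (-1)^j C(3,j)(11-j)!
= C(3,0)·11! - C(3,1)·10! + C(3,2)·9! - C(3,3)·8!
= 39916800 - 10886400 + 1088640 - 40320
= 30078720

30078720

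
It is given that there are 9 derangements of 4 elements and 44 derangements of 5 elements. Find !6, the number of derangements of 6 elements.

!6 = (6-1)·(!5 + !4) = 5·(44 + 9) = 5·53 = 265.

265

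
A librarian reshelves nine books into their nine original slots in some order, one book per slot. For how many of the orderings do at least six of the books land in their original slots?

Sum C(9,i)·!(9-i) for i = 6..9:
  i=6: C(9,6)·!3 = 84·2 = 168
  i=7: C(9,7)·!2 = 36·1 = 36
  i=8: C(9,8)·!1 = 9·0 = 0
  i=9: C(9,9)·!0 = 1·1 = 1
Total = 205.

205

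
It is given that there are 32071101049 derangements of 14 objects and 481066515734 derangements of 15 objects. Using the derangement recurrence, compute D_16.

7697064251745

D_16 = (16-1)·(D_15 + D_14) = 15·(481066515734 + 32071101049) = 15·513137616783 = 7697064251745.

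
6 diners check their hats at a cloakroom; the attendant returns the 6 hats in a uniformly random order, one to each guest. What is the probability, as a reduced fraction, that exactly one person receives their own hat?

Favorable outcomes: C(6,1)·!5 = 6·44 = 264.
Total outcomes: 6! = 720.
Probability = 264/720 = 11/30.

11/30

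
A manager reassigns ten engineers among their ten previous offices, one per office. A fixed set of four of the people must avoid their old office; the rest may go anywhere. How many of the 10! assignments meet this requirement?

2399760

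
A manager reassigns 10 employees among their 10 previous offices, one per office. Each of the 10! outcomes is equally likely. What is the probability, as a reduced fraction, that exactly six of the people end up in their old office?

1/1920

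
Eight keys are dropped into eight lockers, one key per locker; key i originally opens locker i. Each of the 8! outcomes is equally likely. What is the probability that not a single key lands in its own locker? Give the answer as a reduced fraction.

2119/5760

Favorable outcomes: !8 = 14833.
Total outcomes: 8! = 40320.
Probability = 14833/40320 = 2119/5760.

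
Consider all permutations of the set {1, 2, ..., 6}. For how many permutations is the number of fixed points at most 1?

529

Sum C(6,i)·!(6-i) for i = 0..1:
  i=0: C(6,0)·!6 = 1·265 = 265
  i=1: C(6,1)·!5 = 6·44 = 264
Total = 529.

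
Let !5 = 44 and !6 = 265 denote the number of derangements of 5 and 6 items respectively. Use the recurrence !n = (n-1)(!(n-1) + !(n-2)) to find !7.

!7 = (7-1)·(!6 + !5) = 6·(265 + 44) = 6·309 = 1854.

1854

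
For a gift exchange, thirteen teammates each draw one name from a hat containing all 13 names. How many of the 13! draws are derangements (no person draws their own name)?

The subfactorial !13 = [13!/e] (nearest integer).
13! = 6227020800, and 6227020800/e ≈ 2290792932.07, so !13 = 2290792932.

2290792932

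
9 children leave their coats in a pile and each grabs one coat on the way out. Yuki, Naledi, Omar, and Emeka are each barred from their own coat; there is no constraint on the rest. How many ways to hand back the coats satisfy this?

229080

Inclusion-exclusion on the 4 forbidden self-matches:
Σ_{j=0}^{4} (-1)^j C(4,j)(9-j)!
= C(4,0)·9! - C(4,1)·8! + C(4,2)·7! - C(4,3)·6! + C(4,4)·5!
= 362880 - 161280 + 30240 - 2880 + 120
= 229080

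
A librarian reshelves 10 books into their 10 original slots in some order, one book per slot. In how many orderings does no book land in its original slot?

1334961

Recurrence: !10 = 9·(!9 + !8).
!10 = 9·(133496 + 14833) = 9·148329 = 1334961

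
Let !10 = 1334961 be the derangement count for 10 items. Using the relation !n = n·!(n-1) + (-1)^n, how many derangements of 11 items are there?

14684570

!11 = 11·1334961 - 1 = 14684570.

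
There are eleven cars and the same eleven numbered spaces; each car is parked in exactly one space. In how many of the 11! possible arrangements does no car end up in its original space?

Use !n = (n-1)(!(n-1) + !(n-2)).
!11 = 10·(1334961 + 133496) = 10·1468457 = 14684570

14684570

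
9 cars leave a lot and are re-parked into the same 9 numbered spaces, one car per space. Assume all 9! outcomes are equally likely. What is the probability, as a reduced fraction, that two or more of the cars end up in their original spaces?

95887/362880

Favorable outcomes: Σ_{i≥2} C(9,i)·!(9-i) = 36·1854 + 84·265 + 126·44 + 126·9 + 84·2 + 36·1 + 9·0 + 1·1 = 95887.
Total outcomes: 9! = 362880.
Probability = 95887/362880 = 95887/362880.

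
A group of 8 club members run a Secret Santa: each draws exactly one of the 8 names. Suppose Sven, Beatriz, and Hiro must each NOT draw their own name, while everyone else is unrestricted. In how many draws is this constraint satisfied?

27240

Inclusion-exclusion on the 3 forbidden self-matches:
Σ_{j=0}^{3} (-1)^j C(3,j)(8-j)!
= C(3,0)·8! - C(3,1)·7! + C(3,2)·6! - C(3,3)·5!
= 40320 - 15120 + 2160 - 120
= 27240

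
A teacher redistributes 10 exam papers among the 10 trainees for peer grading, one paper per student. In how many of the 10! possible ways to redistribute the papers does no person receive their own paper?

1334961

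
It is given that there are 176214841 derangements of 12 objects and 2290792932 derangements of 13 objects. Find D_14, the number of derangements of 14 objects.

32071101049

D_14 = (14-1)·(D_13 + D_12) = 13·(2290792932 + 176214841) = 13·2467007773 = 32071101049.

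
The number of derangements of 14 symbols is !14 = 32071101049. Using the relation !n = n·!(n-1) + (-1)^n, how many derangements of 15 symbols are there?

481066515734

!15 = 15·32071101049 - 1 = 481066515734.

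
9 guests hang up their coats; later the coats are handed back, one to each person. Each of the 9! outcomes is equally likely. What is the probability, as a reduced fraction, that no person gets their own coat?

Favorable outcomes: !9 = 133496.
Total outcomes: 9! = 362880.
Probability = 133496/362880 = 16687/45360.

16687/45360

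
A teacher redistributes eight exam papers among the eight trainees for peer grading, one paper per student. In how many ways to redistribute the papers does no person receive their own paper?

14833

The number of derangements of 8 is !8 = Σ_{k=0}^{8} (-1)^k·8!/k!
= 8! - 8!/1! + 8!/2! - 8!/3! + 8!/4! - 8!/5! + 8!/6! - 8!/7! + 8!/8!
= 40320 - 40320 + 20160 - 6720 + 1680 - 336 + 56 - 8 + 1
= 14833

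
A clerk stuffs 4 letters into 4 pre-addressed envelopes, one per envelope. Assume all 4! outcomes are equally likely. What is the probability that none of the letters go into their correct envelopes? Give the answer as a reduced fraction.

3/8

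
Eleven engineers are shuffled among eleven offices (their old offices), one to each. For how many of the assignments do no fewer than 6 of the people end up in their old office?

23684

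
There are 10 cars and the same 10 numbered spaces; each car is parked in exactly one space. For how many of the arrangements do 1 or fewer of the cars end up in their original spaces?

# with exactly i fixed is C(10,i)·!(10-i); sum over i=0..1:
  i=0: C(10,0)·!10 = 1·1334961 = 1334961
  i=1: C(10,1)·!9 = 10·133496 = 1334960
Total = 2669921.

2669921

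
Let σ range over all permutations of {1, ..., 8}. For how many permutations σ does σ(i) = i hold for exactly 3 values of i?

2464

Pick the 3 fixed positions: C(8,3) = 56 ways.
The other 5 form a derangement: !5 = 44.
Total: 56 × 44 = 2464.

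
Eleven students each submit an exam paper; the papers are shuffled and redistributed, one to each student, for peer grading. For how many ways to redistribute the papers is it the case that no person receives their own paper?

!11 is the nearest integer to 11!/e.
11! = 39916800, and 39916800/e ≈ 14684570.08, so !11 = 14684570.

14684570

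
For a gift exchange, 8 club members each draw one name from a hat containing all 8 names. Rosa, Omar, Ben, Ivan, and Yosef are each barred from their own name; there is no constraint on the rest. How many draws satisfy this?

Inclusion-exclusion on the 5 forbidden self-matches:
Σ_{j=0}^{5} (-1)^j C(5,j)(8-j)!
= C(5,0)·8! - C(5,1)·7! + C(5,2)·6! - C(5,3)·5! + C(5,4)·4! - C(5,5)·3!
= 40320 - 25200 + 7200 - 1200 + 120 - 6
= 21234

21234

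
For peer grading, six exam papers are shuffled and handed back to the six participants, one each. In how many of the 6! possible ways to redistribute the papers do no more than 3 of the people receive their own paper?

# with exactly i fixed is C(6,i)·!(6-i); sum over i=0..3:
  i=0: C(6,0)·!6 = 1·265 = 265
  i=1: C(6,1)·!5 = 6·44 = 264
  i=2: C(6,2)·!4 = 15·9 = 135
  i=3: C(6,3)·!3 = 20·2 = 40
Total = 704.

704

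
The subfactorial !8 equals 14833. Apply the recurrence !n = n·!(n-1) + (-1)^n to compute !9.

!9 = 9·14833 - 1 = 133496.

133496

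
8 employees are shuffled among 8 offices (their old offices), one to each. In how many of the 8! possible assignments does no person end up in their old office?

Use !n = (n-1)(!(n-1) + !(n-2)).
!8 = 7·(1854 + 265) = 7·2119 = 14833

14833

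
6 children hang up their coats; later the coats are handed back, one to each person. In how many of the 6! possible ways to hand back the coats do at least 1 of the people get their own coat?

455

Sum C(6,i)·!(6-i) for i = 1..6:
  i=1: C(6,1)·!5 = 6·44 = 264
  i=2: C(6,2)·!4 = 15·9 = 135
  i=3: C(6,3)·!3 = 20·2 = 40
  i=4: C(6,4)·!2 = 15·1 = 15
  i=5: C(6,5)·!1 = 6·0 = 0
  i=6: C(6,6)·!0 = 1·1 = 1
Total = 455.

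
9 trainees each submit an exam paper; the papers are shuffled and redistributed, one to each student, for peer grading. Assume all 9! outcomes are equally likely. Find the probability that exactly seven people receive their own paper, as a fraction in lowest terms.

1/10080

Favorable outcomes: C(9,7)·!2 = 36·1 = 36.
Total outcomes: 9! = 362880.
Probability = 36/362880 = 1/10080.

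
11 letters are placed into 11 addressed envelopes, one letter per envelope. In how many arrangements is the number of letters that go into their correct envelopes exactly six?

20328

Pick the 6 fixed positions: C(11,6) = 462 ways.
The remaining 5 must be deranged: !5 = 44.
Total: 462 × 44 = 20328.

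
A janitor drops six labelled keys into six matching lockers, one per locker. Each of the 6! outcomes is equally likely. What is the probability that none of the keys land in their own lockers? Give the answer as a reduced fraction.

53/144

Favorable outcomes: !6 = 265.
Total outcomes: 6! = 720.
Probability = 265/720 = 53/144.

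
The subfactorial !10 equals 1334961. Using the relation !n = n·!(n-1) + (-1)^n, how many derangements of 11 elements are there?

!11 = 11·1334961 - 1 = 14684570.

14684570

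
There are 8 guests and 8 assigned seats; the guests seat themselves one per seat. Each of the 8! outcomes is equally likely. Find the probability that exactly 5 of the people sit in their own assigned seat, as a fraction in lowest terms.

1/360

Favorable outcomes: C(8,5)·!3 = 56·2 = 112.
Total outcomes: 8! = 40320.
Probability = 112/40320 = 1/360.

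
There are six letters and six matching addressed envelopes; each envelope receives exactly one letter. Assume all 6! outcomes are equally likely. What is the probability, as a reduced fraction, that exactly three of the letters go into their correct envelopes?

Favorable outcomes: C(6,3)·!3 = 20·2 = 40.
Total outcomes: 6! = 720.
Probability = 40/720 = 1/18.

1/18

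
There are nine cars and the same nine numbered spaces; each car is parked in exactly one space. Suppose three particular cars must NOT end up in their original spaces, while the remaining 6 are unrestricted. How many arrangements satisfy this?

256320

Inclusion-exclusion on the 3 forbidden self-matches:
Σ_{j=0}^{3} (-1)^j C(3,j)(9-j)!
= C(3,0)·9! - C(3,1)·8! + C(3,2)·7! - C(3,3)·6!
= 362880 - 120960 + 15120 - 720
= 256320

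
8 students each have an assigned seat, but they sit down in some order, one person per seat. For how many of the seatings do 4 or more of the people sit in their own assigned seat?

Sum C(8,i)·!(8-i) for i = 4..8:
  i=4: C(8,4)·!4 = 70·9 = 630
  i=5: C(8,5)·!3 = 56·2 = 112
  i=6: C(8,6)·!2 = 28·1 = 28
  i=7: C(8,7)·!1 = 8·0 = 0
  i=8: C(8,8)·!0 = 1·1 = 1
Total = 771.

771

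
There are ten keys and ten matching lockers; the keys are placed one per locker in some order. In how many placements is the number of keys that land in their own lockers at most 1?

2669921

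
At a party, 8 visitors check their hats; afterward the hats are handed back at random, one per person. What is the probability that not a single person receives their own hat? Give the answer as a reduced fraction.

2119/5760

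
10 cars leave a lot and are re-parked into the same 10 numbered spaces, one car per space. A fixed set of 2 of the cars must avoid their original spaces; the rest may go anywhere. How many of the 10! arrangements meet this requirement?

Let A_j be the event that the j-th constrained one is fixed. By inclusion-exclusion over the 2 events:
Σ_{j=0}^{2} (-1)^j C(2,j)(10-j)!
= C(2,0)·10! - C(2,1)·9! + C(2,2)·8!
= 3628800 - 725760 + 40320
= 2943360

2943360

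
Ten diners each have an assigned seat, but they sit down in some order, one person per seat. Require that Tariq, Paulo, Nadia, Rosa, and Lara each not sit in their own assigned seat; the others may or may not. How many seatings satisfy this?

2170680

Let A_j be the event that the j-th constrained one is fixed. By inclusion-exclusion over the 5 events:
Σ_{j=0}^{5} (-1)^j C(5,j)(10-j)!
= C(5,0)·10! - C(5,1)·9! + C(5,2)·8! - C(5,3)·7! + C(5,4)·6! - C(5,5)·5!
= 3628800 - 1814400 + 403200 - 50400 + 3600 - 120
= 2170680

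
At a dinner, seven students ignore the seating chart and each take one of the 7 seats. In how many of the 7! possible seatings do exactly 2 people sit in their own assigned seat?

924

Choose which 2 of the 7 are fixed: C(7,2) = 21.
The other 5 form a derangement: !5 = 44.
Total: 21 × 44 = 924.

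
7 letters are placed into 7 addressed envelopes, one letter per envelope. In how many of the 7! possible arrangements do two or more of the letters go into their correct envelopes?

1331

Sum C(7,i)·!(7-i) for i = 2..7:
  i=2: C(7,2)·!5 = 21·44 = 924
  i=3: C(7,3)·!4 = 35·9 = 315
  i=4: C(7,4)·!3 = 35·2 = 70
  i=5: C(7,5)·!2 = 21·1 = 21
  i=6: C(7,6)·!1 = 7·0 = 0
  i=7: C(7,7)·!0 = 1·1 = 1
Total = 1331.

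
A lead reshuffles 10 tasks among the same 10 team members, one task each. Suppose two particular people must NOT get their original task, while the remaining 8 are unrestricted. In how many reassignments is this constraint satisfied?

Let A_j be the event that the j-th constrained one is fixed. By inclusion-exclusion over the 2 events:
Σ_{j=0}^{2} (-1)^j C(2,j)(10-j)!
= C(2,0)·10! - C(2,1)·9! + C(2,2)·8!
= 3628800 - 725760 + 40320
= 2943360

2943360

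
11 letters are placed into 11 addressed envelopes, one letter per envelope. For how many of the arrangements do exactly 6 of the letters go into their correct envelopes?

Pick the 6 fixed positions: C(11,6) = 462 ways.
The remaining 5 must be deranged: !5 = 44.
Total: 462 × 44 = 20328.

20328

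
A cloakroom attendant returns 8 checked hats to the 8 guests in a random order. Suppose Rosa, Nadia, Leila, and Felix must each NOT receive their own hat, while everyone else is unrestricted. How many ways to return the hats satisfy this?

24024

Inclusion-exclusion on the 4 forbidden self-matches:
Σ_{j=0}^{4} (-1)^j C(4,j)(8-j)!
= C(4,0)·8! - C(4,1)·7! + C(4,2)·6! - C(4,3)·5! + C(4,4)·4!
= 40320 - 20160 + 4320 - 480 + 24
= 24024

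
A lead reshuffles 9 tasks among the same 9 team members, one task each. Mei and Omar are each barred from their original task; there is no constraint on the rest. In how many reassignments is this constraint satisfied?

Let A_j be the event that the j-th constrained one is fixed. By inclusion-exclusion over the 2 events:
Σ_{j=0}^{2} (-1)^j C(2,j)(9-j)!
= C(2,0)·9! - C(2,1)·8! + C(2,2)·7!
= 362880 - 80640 + 5040
= 287280

287280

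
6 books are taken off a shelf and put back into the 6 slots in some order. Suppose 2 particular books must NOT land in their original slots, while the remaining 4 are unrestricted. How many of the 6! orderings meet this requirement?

504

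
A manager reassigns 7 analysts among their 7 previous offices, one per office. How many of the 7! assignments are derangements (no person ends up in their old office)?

1854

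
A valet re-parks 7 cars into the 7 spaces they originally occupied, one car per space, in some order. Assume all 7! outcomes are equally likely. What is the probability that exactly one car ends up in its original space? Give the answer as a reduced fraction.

53/144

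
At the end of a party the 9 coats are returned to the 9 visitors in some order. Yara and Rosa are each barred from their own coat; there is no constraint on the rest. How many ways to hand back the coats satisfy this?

287280

Inclusion-exclusion on the 2 forbidden self-matches:
Σ_{j=0}^{2} (-1)^j C(2,j)(9-j)!
= C(2,0)·9! - C(2,1)·8! + C(2,2)·7!
= 362880 - 80640 + 5040
= 287280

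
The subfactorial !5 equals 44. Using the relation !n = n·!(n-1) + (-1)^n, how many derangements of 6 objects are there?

265

!6 = 6·44 + 1 = 265.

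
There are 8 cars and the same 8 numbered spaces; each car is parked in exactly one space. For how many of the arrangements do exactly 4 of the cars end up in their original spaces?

630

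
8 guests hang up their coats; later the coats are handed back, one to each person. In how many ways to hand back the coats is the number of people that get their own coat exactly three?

2464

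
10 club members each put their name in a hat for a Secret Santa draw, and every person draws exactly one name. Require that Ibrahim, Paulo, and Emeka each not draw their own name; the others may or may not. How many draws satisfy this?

Inclusion-exclusion on the 3 forbidden self-matches:
Σ_{j=0}^{3} (-1)^j C(3,j)(10-j)!
= C(3,0)·10! - C(3,1)·9! + C(3,2)·8! - C(3,3)·7!
= 3628800 - 1088640 + 120960 - 5040
= 2656080

2656080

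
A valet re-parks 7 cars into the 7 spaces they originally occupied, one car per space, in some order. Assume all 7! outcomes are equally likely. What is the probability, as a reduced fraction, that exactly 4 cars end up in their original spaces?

Favorable outcomes: C(7,4)·!3 = 35·2 = 70.
Total outcomes: 7! = 5040.
Probability = 70/5040 = 1/72.

1/72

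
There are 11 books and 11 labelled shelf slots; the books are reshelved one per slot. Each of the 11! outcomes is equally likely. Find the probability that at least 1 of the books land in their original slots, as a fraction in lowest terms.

2523223/3991680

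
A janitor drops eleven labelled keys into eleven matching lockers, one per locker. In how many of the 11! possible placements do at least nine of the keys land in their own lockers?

Sum C(11,i)·!(11-i) for i = 9..11:
  i=9: C(11,9)·!2 = 55·1 = 55
  i=10: C(11,10)·!1 = 11·0 = 0
  i=11: C(11,11)·!0 = 1·1 = 1
Total = 56.

56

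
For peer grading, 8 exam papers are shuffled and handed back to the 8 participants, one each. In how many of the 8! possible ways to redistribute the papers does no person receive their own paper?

14833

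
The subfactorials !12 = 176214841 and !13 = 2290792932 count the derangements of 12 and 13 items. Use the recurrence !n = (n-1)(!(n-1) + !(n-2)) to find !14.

32071101049

!14 = (14-1)·(!13 + !12) = 13·(2290792932 + 176214841) = 13·2467007773 = 32071101049.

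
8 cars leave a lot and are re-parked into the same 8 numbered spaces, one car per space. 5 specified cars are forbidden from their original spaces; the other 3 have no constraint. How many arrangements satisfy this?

Let A_j be the event that the j-th constrained one is fixed. By inclusion-exclusion over the 5 events:
Σ_{j=0}^{5} (-1)^j C(5,j)(8-j)!
= C(5,0)·8! - C(5,1)·7! + C(5,2)·6! - C(5,3)·5! + C(5,4)·4! - C(5,5)·3!
= 40320 - 25200 + 7200 - 1200 + 120 - 6
= 21234

21234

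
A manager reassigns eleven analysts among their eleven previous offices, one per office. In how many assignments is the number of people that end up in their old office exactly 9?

55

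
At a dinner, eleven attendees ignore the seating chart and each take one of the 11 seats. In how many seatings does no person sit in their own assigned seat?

!11 = 11! · Σ_{k=0}^{11} (-1)^k/k!
= 11! - 11!/1! + 11!/2! - 11!/3! + 11!/4! - 11!/5! + 11!/6! - 11!/7! + 11!/8! - 11!/9! + 11!/10! - 11!/11!
= 39916800 - 39916800 + 19958400 - 6652800 + 1663200 - 332640 + 55440 - 7920 + 990 - 110 + 11 - 1
= 14684570

14684570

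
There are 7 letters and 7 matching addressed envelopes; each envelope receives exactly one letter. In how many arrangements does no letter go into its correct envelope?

1854

!7 = 7! · Σ_{k=0}^{7} (-1)^k/k!
= 7! - 7!/1! + 7!/2! - 7!/3! + 7!/4! - 7!/5! + 7!/6! - 7!/7!
= 5040 - 5040 + 2520 - 840 + 210 - 42 + 7 - 1
= 1854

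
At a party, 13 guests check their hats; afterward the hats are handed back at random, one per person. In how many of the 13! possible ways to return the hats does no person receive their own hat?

2290792932

!13 is the nearest integer to 13!/e.
13! = 6227020800, and 6227020800/e ≈ 2290792932.07, so !13 = 2290792932.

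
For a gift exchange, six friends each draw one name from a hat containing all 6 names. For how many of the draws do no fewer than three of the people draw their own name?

56

Sum C(6,i)·!(6-i) for i = 3..6:
  i=3: C(6,3)·!3 = 20·2 = 40
  i=4: C(6,4)·!2 = 15·1 = 15
  i=5: C(6,5)·!1 = 6·0 = 0
  i=6: C(6,6)·!0 = 1·1 = 1
Total = 56.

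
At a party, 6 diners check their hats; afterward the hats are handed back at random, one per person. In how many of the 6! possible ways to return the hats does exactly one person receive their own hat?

Choose which one of the 6 is fixed: C(6,1) = 6.
The other 5 form a derangement: !5 = 44.
Total: 6 × 44 = 264.

264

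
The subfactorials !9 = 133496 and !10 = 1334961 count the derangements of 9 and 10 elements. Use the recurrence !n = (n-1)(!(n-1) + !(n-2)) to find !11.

!11 = (11-1)·(!10 + !9) = 10·(1334961 + 133496) = 10·1468457 = 14684570.

14684570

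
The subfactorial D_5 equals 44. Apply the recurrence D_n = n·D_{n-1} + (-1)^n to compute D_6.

265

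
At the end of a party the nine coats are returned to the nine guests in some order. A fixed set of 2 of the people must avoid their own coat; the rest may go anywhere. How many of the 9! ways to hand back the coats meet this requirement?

287280

Let A_j be the event that the j-th constrained one is fixed. By inclusion-exclusion over the 2 events:
Σ_{j=0}^{2} (-1)^j C(2,j)(9-j)!
= C(2,0)·9! - C(2,1)·8! + C(2,2)·7!
= 362880 - 80640 + 5040
= 287280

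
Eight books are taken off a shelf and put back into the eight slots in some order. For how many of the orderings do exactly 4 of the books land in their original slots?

Pick the 4 fixed positions: C(8,4) = 70 ways.
The remaining 4 must be deranged: !4 = 9.
Total: 70 × 9 = 630.

630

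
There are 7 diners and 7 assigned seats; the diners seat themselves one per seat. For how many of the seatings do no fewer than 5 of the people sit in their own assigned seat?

22

# with exactly i fixed is C(7,i)·!(7-i); sum over i=5..7:
  i=5: C(7,5)·!2 = 21·1 = 21
  i=6: C(7,6)·!1 = 7·0 = 0
  i=7: C(7,7)·!0 = 1·1 = 1
Total = 22.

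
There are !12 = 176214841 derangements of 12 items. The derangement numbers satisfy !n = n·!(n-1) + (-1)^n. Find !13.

!13 = 13·176214841 - 1 = 2290792932.

2290792932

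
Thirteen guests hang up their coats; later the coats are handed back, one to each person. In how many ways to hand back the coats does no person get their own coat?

2290792932

The subfactorial !13 = [13!/e] (nearest integer).
13! = 6227020800, and 6227020800/e ≈ 2290792932.07, so !13 = 2290792932.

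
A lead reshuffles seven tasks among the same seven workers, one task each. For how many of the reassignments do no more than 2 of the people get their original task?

Sum C(7,i)·!(7-i) for i = 0..2:
  i=0: C(7,0)·!7 = 1·1854 = 1854
  i=1: C(7,1)·!6 = 7·265 = 1855
  i=2: C(7,2)·!5 = 21·44 = 924
Total = 4633.

4633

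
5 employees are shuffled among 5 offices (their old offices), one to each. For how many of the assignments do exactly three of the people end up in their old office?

10

Pick the 3 fixed positions: C(5,3) = 10 ways.
The other 2 form a derangement: !2 = 1.
Total: 10 × 1 = 10.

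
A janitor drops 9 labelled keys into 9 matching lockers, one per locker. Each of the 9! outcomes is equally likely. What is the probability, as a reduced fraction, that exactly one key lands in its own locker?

Favorable outcomes: C(9,1)·!8 = 9·14833 = 133497.
Total outcomes: 9! = 362880.
Probability = 133497/362880 = 2119/5760.

2119/5760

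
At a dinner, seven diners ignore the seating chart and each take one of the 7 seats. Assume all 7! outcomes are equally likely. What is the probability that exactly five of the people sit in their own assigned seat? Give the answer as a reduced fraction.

1/240

Favorable outcomes: C(7,5)·!2 = 21·1 = 21.
Total outcomes: 7! = 5040.
Probability = 21/5040 = 1/240.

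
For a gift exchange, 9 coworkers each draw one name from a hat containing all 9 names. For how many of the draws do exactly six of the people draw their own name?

168

Choose which 6 of the 9 are fixed: C(9,6) = 84.
The remaining 3 must be deranged: !3 = 2.
Total: 84 × 2 = 168.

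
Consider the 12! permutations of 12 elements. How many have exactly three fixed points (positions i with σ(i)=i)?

29369120

Pick the 3 fixed positions: C(12,3) = 220 ways.
The other 9 form a derangement: !9 = 133496.
Total: 220 × 133496 = 29369120.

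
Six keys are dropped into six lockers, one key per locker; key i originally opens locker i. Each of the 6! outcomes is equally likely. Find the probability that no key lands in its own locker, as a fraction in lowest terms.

53/144

Favorable outcomes: !6 = 265.
Total outcomes: 6! = 720.
Probability = 265/720 = 53/144.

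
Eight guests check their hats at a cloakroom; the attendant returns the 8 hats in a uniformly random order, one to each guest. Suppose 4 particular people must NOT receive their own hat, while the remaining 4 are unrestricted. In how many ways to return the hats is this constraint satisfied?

24024

Inclusion-exclusion on the 4 forbidden self-matches:
Σ_{j=0}^{4} (-1)^j C(4,j)(8-j)!
= C(4,0)·8! - C(4,1)·7! + C(4,2)·6! - C(4,3)·5! + C(4,4)·4!
= 40320 - 20160 + 4320 - 480 + 24
= 24024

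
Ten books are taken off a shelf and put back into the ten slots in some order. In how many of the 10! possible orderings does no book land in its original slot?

1334961

The subfactorial !10 = [10!/e] (nearest integer).
10! = 3628800, and 3628800/e ≈ 1334960.92, so !10 = 1334961.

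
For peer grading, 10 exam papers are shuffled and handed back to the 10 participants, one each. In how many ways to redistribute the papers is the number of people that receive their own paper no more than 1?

2669921

# with exactly i fixed is C(10,i)·!(10-i); sum over i=0..1:
  i=0: C(10,0)·!10 = 1·1334961 = 1334961
  i=1: C(10,1)·!9 = 10·133496 = 1334960
Total = 2669921.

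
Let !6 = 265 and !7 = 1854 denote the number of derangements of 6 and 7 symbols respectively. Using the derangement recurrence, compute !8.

14833

!8 = (8-1)·(!7 + !6) = 7·(1854 + 265) = 7·2119 = 14833.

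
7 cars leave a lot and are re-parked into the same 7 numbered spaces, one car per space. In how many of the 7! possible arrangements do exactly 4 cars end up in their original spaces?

70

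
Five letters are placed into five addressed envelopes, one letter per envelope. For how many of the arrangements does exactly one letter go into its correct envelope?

Pick the single fixed position: C(5,1) = 5 ways.
The other 4 form a derangement: !4 = 9.
Total: 5 × 9 = 45.

45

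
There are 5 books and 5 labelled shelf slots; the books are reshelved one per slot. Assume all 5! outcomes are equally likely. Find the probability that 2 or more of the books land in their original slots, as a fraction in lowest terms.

31/120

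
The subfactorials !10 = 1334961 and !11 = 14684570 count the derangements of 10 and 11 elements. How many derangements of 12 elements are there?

!12 = (12-1)·(!11 + !10) = 11·(14684570 + 1334961) = 11·16019531 = 176214841.

176214841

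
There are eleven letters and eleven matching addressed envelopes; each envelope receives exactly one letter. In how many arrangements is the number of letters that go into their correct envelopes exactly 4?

Choose which 4 of the 11 are fixed: C(11,4) = 330.
The remaining 7 must be deranged: !7 = 1854.
Total: 330 × 1854 = 611820.

611820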